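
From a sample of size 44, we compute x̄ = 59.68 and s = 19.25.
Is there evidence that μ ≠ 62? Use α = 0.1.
One-sample t-test:
H₀: μ = 62
H₁: μ ≠ 62
df = n - 1 = 43
t = (x̄ - μ₀) / (s/√n) = (59.68 - 62) / (19.25/√44) = -0.799
p-value = 0.4284

Since p-value > α = 0.1, we fail to reject H₀.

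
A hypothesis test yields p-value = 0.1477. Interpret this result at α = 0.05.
Since p = 0.1477 > α = 0.05, fail to reject H₀.
There is insufficient evidence to reject the null hypothesis; the result is not statistically significant at the 0.05 level.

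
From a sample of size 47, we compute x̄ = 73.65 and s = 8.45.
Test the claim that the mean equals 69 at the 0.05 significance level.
One-sample t-test:
H₀: μ = 69
H₁: μ ≠ 69
df = n - 1 = 46
t = (x̄ - μ₀) / (s/√n) = (73.65 - 69) / (8.45/√47) = 3.773
p-value = 0.0005

Since p-value < α = 0.05, we reject H₀.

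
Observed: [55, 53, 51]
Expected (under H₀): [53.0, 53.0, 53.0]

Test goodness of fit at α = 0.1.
Chi-square goodness of fit test:
H₀: observed counts match expected distribution
H₁: observed counts differ from expected distribution
df = k - 1 = 2
χ² = Σ(O - E)²/E
   = (55 - 53.0)²/53.0 + (53 - 53.0)²/53.0 + (51 - 53.0)²/53.0
   = 0.075 + 0.000 + 0.075
   = 0.15
p-value = 0.9273

Since p-value > α = 0.1, we fail to reject H₀.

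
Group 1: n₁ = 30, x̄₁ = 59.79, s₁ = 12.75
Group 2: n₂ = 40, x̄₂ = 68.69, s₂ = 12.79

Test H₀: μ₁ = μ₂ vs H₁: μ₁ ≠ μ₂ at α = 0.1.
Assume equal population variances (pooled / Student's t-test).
Student's two-sample t-test (equal variances):
H₀: μ₁ = μ₂
H₁: μ₁ ≠ μ₂
df = n₁ + n₂ - 2 = 68
Pooled variance s_p² = [(n₁-1)s₁² + (n₂-1)s₂²] / (n₁ + n₂ - 2) = [(29)(12.75²) + (39)(12.79²)] / 68 = 163.1484
SE = √(s_p²(1/n₁ + 1/n₂)) = √(163.1484 × (1/30 + 1/40)) = 3.0850
t = (x̄₁ - x̄₂) / SE = (59.79 - 68.69) / 3.0850 = -8.90 / 3.0850 = -2.885
p-value = 0.0052

Since p-value < α = 0.1, we reject H₀.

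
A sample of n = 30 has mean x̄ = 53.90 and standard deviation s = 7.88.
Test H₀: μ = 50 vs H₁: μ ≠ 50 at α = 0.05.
One-sample t-test:
H₀: μ = 50
H₁: μ ≠ 50
df = n - 1 = 29
t = (x̄ - μ₀) / (s/√n) = (53.90 - 50) / (7.88/√30) = 2.711
p-value = 0.0112

Since p-value < α = 0.05, we reject H₀.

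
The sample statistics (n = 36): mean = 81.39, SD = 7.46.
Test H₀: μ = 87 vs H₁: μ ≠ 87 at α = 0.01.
One-sample t-test:
H₀: μ = 87
H₁: μ ≠ 87
df = n - 1 = 35
t = (x̄ - μ₀) / (s/√n) = (81.39 - 87) / (7.46/√36) = -4.512
p-value = 0.0001

Since p-value < α = 0.01, we reject H₀.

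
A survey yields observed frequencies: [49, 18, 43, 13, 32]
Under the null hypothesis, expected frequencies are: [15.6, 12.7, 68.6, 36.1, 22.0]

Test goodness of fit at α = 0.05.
Chi-square goodness of fit test:
H₀: observed counts match expected distribution
H₁: observed counts differ from expected distribution
df = k - 1 = 4
χ² = Σ(O - E)²/E
   = (49 - 15.6)²/15.6 + (18 - 12.7)²/12.7 + (43 - 68.6)²/68.6 + (13 - 36.1)²/36.1 + (32 - 22.0)²/22.0
   = 71.510 + 2.212 + 9.553 + 14.781 + 4.545
   = 102.60
p-value < 0.0001

Since p-value < α = 0.05, we reject H₀.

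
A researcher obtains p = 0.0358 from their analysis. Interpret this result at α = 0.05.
Since p = 0.0358 < α = 0.05, reject H₀.
There is sufficient evidence to reject the null hypothesis; the result is statistically significant at the 0.05 level.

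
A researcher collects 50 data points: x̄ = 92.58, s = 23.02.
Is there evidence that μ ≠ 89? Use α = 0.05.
One-sample t-test:
H₀: μ = 89
H₁: μ ≠ 89
df = n - 1 = 49
t = (x̄ - μ₀) / (s/√n) = (92.58 - 89) / (23.02/√50) = 1.100
p-value = 0.2768

Since p-value > α = 0.05, we fail to reject H₀.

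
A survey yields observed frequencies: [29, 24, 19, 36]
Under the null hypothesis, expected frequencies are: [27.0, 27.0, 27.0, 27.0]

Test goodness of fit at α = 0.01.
Chi-square goodness of fit test:
H₀: observed counts match expected distribution
H₁: observed counts differ from expected distribution
df = k - 1 = 3
χ² = Σ(O - E)²/E
   = (29 - 27.0)²/27.0 + (24 - 27.0)²/27.0 + (19 - 27.0)²/27.0 + (36 - 27.0)²/27.0
   = 0.148 + 0.333 + 2.370 + 3.000
   = 5.85
p-value = 0.1190

Since p-value > α = 0.01, we fail to reject H₀.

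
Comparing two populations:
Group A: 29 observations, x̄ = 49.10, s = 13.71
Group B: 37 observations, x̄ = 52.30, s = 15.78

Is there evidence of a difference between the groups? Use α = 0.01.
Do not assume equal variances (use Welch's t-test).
Welch's two-sample t-test:
H₀: μ₁ = μ₂
H₁: μ₁ ≠ μ₂
s₁²/n₁ = 13.71²/29 = 6.4815,  s₂²/n₂ = 15.78²/37 = 6.7300
SE = √(s₁²/n₁ + s₂²/n₂) = √(6.4815 + 6.7300) = 3.6348
df (Welch-Satterthwaite) = (s₁²/n₁ + s₂²/n₂)² / [(s₁²/n₁)²/(n₁-1) + (s₂²/n₂)²/(n₂-1)] ≈ 63.28
t = (x̄₁ - x̄₂) / SE = (49.10 - 52.30) / 3.6348 = -3.20 / 3.6348 = -0.880
p-value = 0.3820

Since p-value > α = 0.01, we fail to reject H₀.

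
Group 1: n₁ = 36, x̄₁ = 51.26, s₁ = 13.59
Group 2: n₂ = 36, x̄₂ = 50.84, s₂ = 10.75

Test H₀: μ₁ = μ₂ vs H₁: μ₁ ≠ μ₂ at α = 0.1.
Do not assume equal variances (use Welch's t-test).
Welch's two-sample t-test:
H₀: μ₁ = μ₂
H₁: μ₁ ≠ μ₂
s₁²/n₁ = 13.59²/36 = 5.1302,  s₂²/n₂ = 10.75²/36 = 3.2101
SE = √(s₁²/n₁ + s₂²/n₂) = √(5.1302 + 3.2101) = 2.8880
df (Welch-Satterthwaite) = (s₁²/n₁ + s₂²/n₂)² / [(s₁²/n₁)²/(n₁-1) + (s₂²/n₂)²/(n₂-1)] ≈ 66.48
t = (x̄₁ - x̄₂) / SE = (51.26 - 50.84) / 2.8880 = 0.42 / 2.8880 = 0.145
p-value = 0.8848

Since p-value > α = 0.1, we fail to reject H₀.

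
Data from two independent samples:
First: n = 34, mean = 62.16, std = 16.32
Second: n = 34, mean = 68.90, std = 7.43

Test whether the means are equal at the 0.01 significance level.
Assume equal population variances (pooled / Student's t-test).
Student's two-sample t-test (equal variances):
H₀: μ₁ = μ₂
H₁: μ₁ ≠ μ₂
df = n₁ + n₂ - 2 = 66
Pooled variance s_p² = [(n₁-1)s₁² + (n₂-1)s₂²] / (n₁ + n₂ - 2) = [(33)(16.32²) + (33)(7.43²)] / 66 = 160.7736
SE = √(s_p²(1/n₁ + 1/n₂)) = √(160.7736 × (1/34 + 1/34)) = 3.0753
t = (x̄₁ - x̄₂) / SE = (62.16 - 68.90) / 3.0753 = -6.74 / 3.0753 = -2.192
p-value = 0.0319

Since p-value > α = 0.01, we fail to reject H₀.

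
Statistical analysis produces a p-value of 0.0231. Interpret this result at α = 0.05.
Since p = 0.0231 < α = 0.05, reject H₀.
There is sufficient evidence to reject the null hypothesis; the result is statistically significant at the 0.05 level.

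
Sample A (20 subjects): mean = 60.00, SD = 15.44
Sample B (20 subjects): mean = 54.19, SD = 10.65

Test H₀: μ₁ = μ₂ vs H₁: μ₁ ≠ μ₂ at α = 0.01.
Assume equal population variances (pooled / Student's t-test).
Student's two-sample t-test (equal variances):
H₀: μ₁ = μ₂
H₁: μ₁ ≠ μ₂
df = n₁ + n₂ - 2 = 38
Pooled variance s_p² = [(n₁-1)s₁² + (n₂-1)s₂²] / (n₁ + n₂ - 2) = [(19)(15.44²) + (19)(10.65²)] / 38 = 175.9081
SE = √(s_p²(1/n₁ + 1/n₂)) = √(175.9081 × (1/20 + 1/20)) = 4.1941
t = (x̄₁ - x̄₂) / SE = (60.00 - 54.19) / 4.1941 = 5.81 / 4.1941 = 1.385
p-value = 0.1740

Since p-value > α = 0.01, we fail to reject H₀.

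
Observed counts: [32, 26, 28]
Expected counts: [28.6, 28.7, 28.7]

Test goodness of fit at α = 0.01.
Chi-square goodness of fit test:
H₀: observed counts match expected distribution
H₁: observed counts differ from expected distribution
df = k - 1 = 2
χ² = Σ(O - E)²/E
   = (32 - 28.6)²/28.6 + (26 - 28.7)²/28.7 + (28 - 28.7)²/28.7
   = 0.404 + 0.254 + 0.017
   = 0.68
p-value = 0.7135

Since p-value > α = 0.01, we fail to reject H₀.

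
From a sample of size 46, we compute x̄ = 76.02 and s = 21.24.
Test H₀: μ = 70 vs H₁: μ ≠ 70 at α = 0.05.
One-sample t-test:
H₀: μ = 70
H₁: μ ≠ 70
df = n - 1 = 45
t = (x̄ - μ₀) / (s/√n) = (76.02 - 70) / (21.24/√46) = 1.922
p-value = 0.0609

Since p-value > α = 0.05, we fail to reject H₀.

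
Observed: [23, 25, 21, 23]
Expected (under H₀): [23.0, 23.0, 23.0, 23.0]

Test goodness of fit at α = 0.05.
Chi-square goodness of fit test:
H₀: observed counts match expected distribution
H₁: observed counts differ from expected distribution
df = k - 1 = 3
χ² = Σ(O - E)²/E
   = (23 - 23.0)²/23.0 + (25 - 23.0)²/23.0 + (21 - 23.0)²/23.0 + (23 - 23.0)²/23.0
   = 0.000 + 0.174 + 0.174 + 0.000
   = 0.35
p-value = 0.9508

Since p-value > α = 0.05, we fail to reject H₀.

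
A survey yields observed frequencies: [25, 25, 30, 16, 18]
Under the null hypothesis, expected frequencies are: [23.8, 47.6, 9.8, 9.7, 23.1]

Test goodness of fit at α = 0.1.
Chi-square goodness of fit test:
H₀: observed counts match expected distribution
H₁: observed counts differ from expected distribution
df = k - 1 = 4
χ² = Σ(O - E)²/E
   = (25 - 23.8)²/23.8 + (25 - 47.6)²/47.6 + (30 - 9.8)²/9.8 + (16 - 9.7)²/9.7 + (18 - 23.1)²/23.1
   = 0.061 + 10.730 + 41.637 + 4.092 + 1.126
   = 57.65
p-value < 0.0001

Since p-value < α = 0.1, we reject H₀.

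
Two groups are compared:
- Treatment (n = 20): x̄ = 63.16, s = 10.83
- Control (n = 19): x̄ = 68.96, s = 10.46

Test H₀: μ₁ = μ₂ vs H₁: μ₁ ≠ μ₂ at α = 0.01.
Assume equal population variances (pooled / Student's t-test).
Student's two-sample t-test (equal variances):
H₀: μ₁ = μ₂
H₁: μ₁ ≠ μ₂
df = n₁ + n₂ - 2 = 37
Pooled variance s_p² = [(n₁-1)s₁² + (n₂-1)s₂²] / (n₁ + n₂ - 2) = [(19)(10.83²) + (18)(10.46²)] / 37 = 113.4567
SE = √(s_p²(1/n₁ + 1/n₂)) = √(113.4567 × (1/20 + 1/19)) = 3.4124
t = (x̄₁ - x̄₂) / SE = (63.16 - 68.96) / 3.4124 = -5.80 / 3.4124 = -1.700
p-value = 0.0976

Since p-value > α = 0.01, we fail to reject H₀.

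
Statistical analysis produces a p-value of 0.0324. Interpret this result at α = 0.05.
Since p = 0.0324 < α = 0.05, reject H₀.
There is sufficient evidence to reject the null hypothesis; the result is statistically significant at the 0.05 level.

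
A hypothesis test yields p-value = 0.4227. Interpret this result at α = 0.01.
Since p = 0.4227 > α = 0.01, fail to reject H₀.
There is insufficient evidence to reject the null hypothesis; the result is not statistically significant at the 0.01 level.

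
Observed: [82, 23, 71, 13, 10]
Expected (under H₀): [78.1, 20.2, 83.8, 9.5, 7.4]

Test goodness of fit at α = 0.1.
Chi-square goodness of fit test:
H₀: observed counts match expected distribution
H₁: observed counts differ from expected distribution
df = k - 1 = 4
χ² = Σ(O - E)²/E
   = (82 - 78.1)²/78.1 + (23 - 20.2)²/20.2 + (71 - 83.8)²/83.8 + (13 - 9.5)²/9.5 + (10 - 7.4)²/7.4
   = 0.195 + 0.388 + 1.955 + 1.289 + 0.914
   = 4.74
p-value = 0.3149

Since p-value > α = 0.1, we fail to reject H₀.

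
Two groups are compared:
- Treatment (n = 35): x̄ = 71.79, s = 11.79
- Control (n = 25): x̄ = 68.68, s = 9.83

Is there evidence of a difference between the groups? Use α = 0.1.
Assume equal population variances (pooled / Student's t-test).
Student's two-sample t-test (equal variances):
H₀: μ₁ = μ₂
H₁: μ₁ ≠ μ₂
df = n₁ + n₂ - 2 = 58
Pooled variance s_p² = [(n₁-1)s₁² + (n₂-1)s₂²] / (n₁ + n₂ - 2) = [(34)(11.79²) + (24)(9.83²)] / 58 = 121.4695
SE = √(s_p²(1/n₁ + 1/n₂)) = √(121.4695 × (1/35 + 1/25)) = 2.8861
t = (x̄₁ - x̄₂) / SE = (71.79 - 68.68) / 2.8861 = 3.11 / 2.8861 = 1.078
p-value = 0.2857

Since p-value > α = 0.1, we fail to reject H₀.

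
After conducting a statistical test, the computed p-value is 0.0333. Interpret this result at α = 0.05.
Since p = 0.0333 < α = 0.05, reject H₀.
There is sufficient evidence to reject the null hypothesis; the result is statistically significant at the 0.05 level.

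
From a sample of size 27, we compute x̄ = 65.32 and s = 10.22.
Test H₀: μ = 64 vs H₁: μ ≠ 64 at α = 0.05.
One-sample t-test:
H₀: μ = 64
H₁: μ ≠ 64
df = n - 1 = 26
t = (x̄ - μ₀) / (s/√n) = (65.32 - 64) / (10.22/√27) = 0.671
p-value = 0.5081

Since p-value > α = 0.05, we fail to reject H₀.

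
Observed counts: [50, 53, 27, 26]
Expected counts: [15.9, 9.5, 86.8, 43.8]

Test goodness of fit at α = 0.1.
Chi-square goodness of fit test:
H₀: observed counts match expected distribution
H₁: observed counts differ from expected distribution
df = k - 1 = 3
χ² = Σ(O - E)²/E
   = (50 - 15.9)²/15.9 + (53 - 9.5)²/9.5 + (27 - 86.8)²/86.8 + (26 - 43.8)²/43.8
   = 73.133 + 199.184 + 41.199 + 7.234
   = 320.75
p-value < 0.0001

Since p-value < α = 0.1, we reject H₀.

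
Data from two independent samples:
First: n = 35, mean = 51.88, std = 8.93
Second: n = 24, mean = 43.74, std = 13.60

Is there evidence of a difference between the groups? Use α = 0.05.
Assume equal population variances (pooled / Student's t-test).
Student's two-sample t-test (equal variances):
H₀: μ₁ = μ₂
H₁: μ₁ ≠ μ₂
df = n₁ + n₂ - 2 = 57
Pooled variance s_p² = [(n₁-1)s₁² + (n₂-1)s₂²] / (n₁ + n₂ - 2) = [(34)(8.93²) + (23)(13.60²)] / 57 = 122.2001
SE = √(s_p²(1/n₁ + 1/n₂)) = √(122.2001 × (1/35 + 1/24)) = 2.9297
t = (x̄₁ - x̄₂) / SE = (51.88 - 43.74) / 2.9297 = 8.14 / 2.9297 = 2.778
p-value = 0.0074

Since p-value < α = 0.05, we reject H₀.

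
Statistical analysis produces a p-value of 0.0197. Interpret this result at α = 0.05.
Since p = 0.0197 < α = 0.05, reject H₀.
There is sufficient evidence to reject the null hypothesis; the result is statistically significant at the 0.05 level.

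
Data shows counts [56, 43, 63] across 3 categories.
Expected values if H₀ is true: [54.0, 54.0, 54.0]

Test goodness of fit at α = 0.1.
Chi-square goodness of fit test:
H₀: observed counts match expected distribution
H₁: observed counts differ from expected distribution
df = k - 1 = 2
χ² = Σ(O - E)²/E
   = (56 - 54.0)²/54.0 + (43 - 54.0)²/54.0 + (63 - 54.0)²/54.0
   = 0.074 + 2.241 + 1.500
   = 3.81
p-value = 0.1485

Since p-value > α = 0.1, we fail to reject H₀.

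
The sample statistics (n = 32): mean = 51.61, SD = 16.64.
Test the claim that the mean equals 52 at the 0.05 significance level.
One-sample t-test:
H₀: μ = 52
H₁: μ ≠ 52
df = n - 1 = 31
t = (x̄ - μ₀) / (s/√n) = (51.61 - 52) / (16.64/√32) = -0.133
p-value = 0.8954

Since p-value > α = 0.05, we fail to reject H₀.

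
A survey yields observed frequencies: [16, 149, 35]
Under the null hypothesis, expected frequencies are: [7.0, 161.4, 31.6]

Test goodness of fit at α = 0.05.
Chi-square goodness of fit test:
H₀: observed counts match expected distribution
H₁: observed counts differ from expected distribution
df = k - 1 = 2
χ² = Σ(O - E)²/E
   = (16 - 7.0)²/7.0 + (149 - 161.4)²/161.4 + (35 - 31.6)²/31.6
   = 11.571 + 0.953 + 0.366
   = 12.89
p-value = 0.0016

Since p-value < α = 0.05, we reject H₀.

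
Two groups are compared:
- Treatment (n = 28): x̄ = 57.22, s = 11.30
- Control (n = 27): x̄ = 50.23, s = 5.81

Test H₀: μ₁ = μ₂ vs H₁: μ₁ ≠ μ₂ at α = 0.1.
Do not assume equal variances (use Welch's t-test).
Welch's two-sample t-test:
H₀: μ₁ = μ₂
H₁: μ₁ ≠ μ₂
s₁²/n₁ = 11.30²/28 = 4.5604,  s₂²/n₂ = 5.81²/27 = 1.2502
SE = √(s₁²/n₁ + s₂²/n₂) = √(4.5604 + 1.2502) = 2.4105
df (Welch-Satterthwaite) = (s₁²/n₁ + s₂²/n₂)² / [(s₁²/n₁)²/(n₁-1) + (s₂²/n₂)²/(n₂-1)] ≈ 40.66
t = (x̄₁ - x̄₂) / SE = (57.22 - 50.23) / 2.4105 = 6.99 / 2.4105 = 2.900
p-value = 0.0060

Since p-value < α = 0.1, we reject H₀.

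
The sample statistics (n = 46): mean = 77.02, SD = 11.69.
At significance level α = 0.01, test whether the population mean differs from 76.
One-sample t-test:
H₀: μ = 76
H₁: μ ≠ 76
df = n - 1 = 45
t = (x̄ - μ₀) / (s/√n) = (77.02 - 76) / (11.69/√46) = 0.592
p-value = 0.5570

Since p-value > α = 0.01, we fail to reject H₀.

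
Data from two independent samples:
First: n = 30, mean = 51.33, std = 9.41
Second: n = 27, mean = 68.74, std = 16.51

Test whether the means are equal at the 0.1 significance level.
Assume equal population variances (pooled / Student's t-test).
Student's two-sample t-test (equal variances):
H₀: μ₁ = μ₂
H₁: μ₁ ≠ μ₂
df = n₁ + n₂ - 2 = 55
Pooled variance s_p² = [(n₁-1)s₁² + (n₂-1)s₂²] / (n₁ + n₂ - 2) = [(29)(9.41²) + (26)(16.51²)] / 55 = 175.5450
SE = √(s_p²(1/n₁ + 1/n₂)) = √(175.5450 × (1/30 + 1/27)) = 3.5147
t = (x̄₁ - x̄₂) / SE = (51.33 - 68.74) / 3.5147 = -17.41 / 3.5147 = -4.953
p-value < 0.0001

Since p-value < α = 0.1, we reject H₀.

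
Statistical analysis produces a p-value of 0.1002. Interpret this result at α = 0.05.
Since p = 0.1002 > α = 0.05, fail to reject H₀.
There is insufficient evidence to reject the null hypothesis; the result is not statistically significant at the 0.05 level.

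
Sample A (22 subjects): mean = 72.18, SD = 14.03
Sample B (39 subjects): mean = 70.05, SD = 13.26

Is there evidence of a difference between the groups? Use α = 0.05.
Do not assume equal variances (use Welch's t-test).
Welch's two-sample t-test:
H₀: μ₁ = μ₂
H₁: μ₁ ≠ μ₂
s₁²/n₁ = 14.03²/22 = 8.9473,  s₂²/n₂ = 13.26²/39 = 4.5084
SE = √(s₁²/n₁ + s₂²/n₂) = √(8.9473 + 4.5084) = 3.6682
df (Welch-Satterthwaite) = (s₁²/n₁ + s₂²/n₂)² / [(s₁²/n₁)²/(n₁-1) + (s₂²/n₂)²/(n₂-1)] ≈ 41.65
t = (x̄₁ - x̄₂) / SE = (72.18 - 70.05) / 3.6682 = 2.13 / 3.6682 = 0.581
p-value = 0.5646

Since p-value > α = 0.05, we fail to reject H₀.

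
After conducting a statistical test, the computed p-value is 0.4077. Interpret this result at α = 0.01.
Since p = 0.4077 > α = 0.01, fail to reject H₀.
There is insufficient evidence to reject the null hypothesis; the result is not statistically significant at the 0.01 level.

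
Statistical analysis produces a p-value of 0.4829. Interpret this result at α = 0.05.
Since p = 0.4829 > α = 0.05, fail to reject H₀.
There is insufficient evidence to reject the null hypothesis; the result is not statistically significant at the 0.05 level.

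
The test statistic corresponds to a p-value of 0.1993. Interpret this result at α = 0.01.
Since p = 0.1993 > α = 0.01, fail to reject H₀.
There is insufficient evidence to reject the null hypothesis; the result is not statistically significant at the 0.01 level.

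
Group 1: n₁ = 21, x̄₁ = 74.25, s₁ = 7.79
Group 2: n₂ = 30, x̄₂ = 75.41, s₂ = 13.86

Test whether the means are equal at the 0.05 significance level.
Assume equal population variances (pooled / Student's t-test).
Student's two-sample t-test (equal variances):
H₀: μ₁ = μ₂
H₁: μ₁ ≠ μ₂
df = n₁ + n₂ - 2 = 49
Pooled variance s_p² = [(n₁-1)s₁² + (n₂-1)s₂²] / (n₁ + n₂ - 2) = [(20)(7.79²) + (29)(13.86²)] / 49 = 138.4606
SE = √(s_p²(1/n₁ + 1/n₂)) = √(138.4606 × (1/21 + 1/30)) = 3.3479
t = (x̄₁ - x̄₂) / SE = (74.25 - 75.41) / 3.3479 = -1.16 / 3.3479 = -0.346
p-value = 0.7305

Since p-value > α = 0.05, we fail to reject H₀.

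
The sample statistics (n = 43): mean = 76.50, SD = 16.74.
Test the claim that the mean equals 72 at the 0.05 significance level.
One-sample t-test:
H₀: μ = 72
H₁: μ ≠ 72
df = n - 1 = 42
t = (x̄ - μ₀) / (s/√n) = (76.50 - 72) / (16.74/√43) = 1.763
p-value = 0.0852

Since p-value > α = 0.05, we fail to reject H₀.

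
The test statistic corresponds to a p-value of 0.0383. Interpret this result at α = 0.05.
Since p = 0.0383 < α = 0.05, reject H₀.
There is sufficient evidence to reject the null hypothesis; the result is statistically significant at the 0.05 level.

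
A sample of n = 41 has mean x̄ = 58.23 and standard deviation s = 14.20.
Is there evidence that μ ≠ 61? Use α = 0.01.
One-sample t-test:
H₀: μ = 61
H₁: μ ≠ 61
df = n - 1 = 40
t = (x̄ - μ₀) / (s/√n) = (58.23 - 61) / (14.20/√41) = -1.249
p-value = 0.2189

Since p-value > α = 0.01, we fail to reject H₀.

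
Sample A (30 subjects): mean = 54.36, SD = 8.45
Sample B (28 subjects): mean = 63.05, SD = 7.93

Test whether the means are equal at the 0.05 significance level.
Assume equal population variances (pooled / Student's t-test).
Student's two-sample t-test (equal variances):
H₀: μ₁ = μ₂
H₁: μ₁ ≠ μ₂
df = n₁ + n₂ - 2 = 56
Pooled variance s_p² = [(n₁-1)s₁² + (n₂-1)s₂²] / (n₁ + n₂ - 2) = [(29)(8.45²) + (27)(7.93²)] / 56 = 67.2958
SE = √(s_p²(1/n₁ + 1/n₂)) = √(67.2958 × (1/30 + 1/28)) = 2.1556
t = (x̄₁ - x̄₂) / SE = (54.36 - 63.05) / 2.1556 = -8.69 / 2.1556 = -4.031
p-value = 0.0002

Since p-value < α = 0.05, we reject H₀.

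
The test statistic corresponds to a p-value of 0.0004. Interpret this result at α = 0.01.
Since p = 0.0004 < α = 0.01, reject H₀.
There is sufficient evidence to reject the null hypothesis; the result is statistically significant at the 0.01 level.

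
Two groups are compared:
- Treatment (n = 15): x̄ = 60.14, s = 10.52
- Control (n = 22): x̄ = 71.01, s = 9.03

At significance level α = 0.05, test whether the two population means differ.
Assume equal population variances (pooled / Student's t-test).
Student's two-sample t-test (equal variances):
H₀: μ₁ = μ₂
H₁: μ₁ ≠ μ₂
df = n₁ + n₂ - 2 = 35
Pooled variance s_p² = [(n₁-1)s₁² + (n₂-1)s₂²] / (n₁ + n₂ - 2) = [(14)(10.52²) + (21)(9.03²)] / 35 = 93.1927
SE = √(s_p²(1/n₁ + 1/n₂)) = √(93.1927 × (1/15 + 1/22)) = 3.2325
t = (x̄₁ - x̄₂) / SE = (60.14 - 71.01) / 3.2325 = -10.87 / 3.2325 = -3.363
p-value = 0.0019

Since p-value < α = 0.05, we reject H₀.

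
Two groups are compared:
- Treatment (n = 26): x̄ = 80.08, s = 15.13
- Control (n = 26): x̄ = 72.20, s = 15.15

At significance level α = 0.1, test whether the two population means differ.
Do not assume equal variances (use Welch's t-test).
Welch's two-sample t-test:
H₀: μ₁ = μ₂
H₁: μ₁ ≠ μ₂
s₁²/n₁ = 15.13²/26 = 8.8045,  s₂²/n₂ = 15.15²/26 = 8.8278
SE = √(s₁²/n₁ + s₂²/n₂) = √(8.8045 + 8.8278) = 4.1991
df (Welch-Satterthwaite) = (s₁²/n₁ + s₂²/n₂)² / [(s₁²/n₁)²/(n₁-1) + (s₂²/n₂)²/(n₂-1)] ≈ 50.00
t = (x̄₁ - x̄₂) / SE = (80.08 - 72.20) / 4.1991 = 7.88 / 4.1991 = 1.877
p-value = 0.0664

Since p-value < α = 0.1, we reject H₀.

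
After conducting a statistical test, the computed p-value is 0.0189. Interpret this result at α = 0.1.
Since p = 0.0189 < α = 0.1, reject H₀.
There is sufficient evidence to reject the null hypothesis; the result is statistically significant at the 0.1 level.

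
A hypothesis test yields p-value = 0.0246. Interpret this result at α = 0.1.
Since p = 0.0246 < α = 0.1, reject H₀.
There is sufficient evidence to reject the null hypothesis; the result is statistically significant at the 0.1 level.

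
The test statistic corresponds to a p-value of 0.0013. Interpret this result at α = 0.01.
Since p = 0.0013 < α = 0.01, reject H₀.
There is sufficient evidence to reject the null hypothesis; the result is statistically significant at the 0.01 level.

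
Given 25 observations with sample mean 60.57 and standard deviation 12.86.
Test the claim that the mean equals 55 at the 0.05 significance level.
One-sample t-test:
H₀: μ = 55
H₁: μ ≠ 55
df = n - 1 = 24
t = (x̄ - μ₀) / (s/√n) = (60.57 - 55) / (12.86/√25) = 2.166
p-value = 0.0405

Since p-value < α = 0.05, we reject H₀.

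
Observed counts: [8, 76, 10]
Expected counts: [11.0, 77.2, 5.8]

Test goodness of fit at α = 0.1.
Chi-square goodness of fit test:
H₀: observed counts match expected distribution
H₁: observed counts differ from expected distribution
df = k - 1 = 2
χ² = Σ(O - E)²/E
   = (8 - 11.0)²/11.0 + (76 - 77.2)²/77.2 + (10 - 5.8)²/5.8
   = 0.818 + 0.019 + 3.041
   = 3.88
p-value = 0.1438

Since p-value > α = 0.1, we fail to reject H₀.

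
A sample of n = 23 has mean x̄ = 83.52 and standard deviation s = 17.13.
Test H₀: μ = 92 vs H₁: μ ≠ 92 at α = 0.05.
One-sample t-test:
H₀: μ = 92
H₁: μ ≠ 92
df = n - 1 = 22
t = (x̄ - μ₀) / (s/√n) = (83.52 - 92) / (17.13/√23) = -2.374
p-value = 0.0267

Since p-value < α = 0.05, we reject H₀.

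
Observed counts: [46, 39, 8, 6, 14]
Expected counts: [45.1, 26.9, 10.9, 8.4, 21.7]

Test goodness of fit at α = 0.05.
Chi-square goodness of fit test:
H₀: observed counts match expected distribution
H₁: observed counts differ from expected distribution
df = k - 1 = 4
χ² = Σ(O - E)²/E
   = (46 - 45.1)²/45.1 + (39 - 26.9)²/26.9 + (8 - 10.9)²/10.9 + (6 - 8.4)²/8.4 + (14 - 21.7)²/21.7
   = 0.018 + 5.443 + 0.772 + 0.686 + 2.732
   = 9.65
p-value = 0.0467

Since p-value < α = 0.05, we reject H₀.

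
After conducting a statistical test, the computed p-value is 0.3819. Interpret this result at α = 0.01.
Since p = 0.3819 > α = 0.01, fail to reject H₀.
There is insufficient evidence to reject the null hypothesis; the result is not statistically significant at the 0.01 level.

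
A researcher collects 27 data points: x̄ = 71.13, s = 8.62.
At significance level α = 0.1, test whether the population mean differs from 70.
One-sample t-test:
H₀: μ = 70
H₁: μ ≠ 70
df = n - 1 = 26
t = (x̄ - μ₀) / (s/√n) = (71.13 - 70) / (8.62/√27) = 0.681
p-value = 0.5018

Since p-value > α = 0.1, we fail to reject H₀.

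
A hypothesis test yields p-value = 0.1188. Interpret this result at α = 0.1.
Since p = 0.1188 > α = 0.1, fail to reject H₀.
There is insufficient evidence to reject the null hypothesis; the result is not statistically significant at the 0.1 level.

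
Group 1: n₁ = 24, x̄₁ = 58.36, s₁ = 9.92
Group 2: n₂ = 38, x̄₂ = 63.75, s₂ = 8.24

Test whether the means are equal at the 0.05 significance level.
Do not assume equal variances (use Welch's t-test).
Welch's two-sample t-test:
H₀: μ₁ = μ₂
H₁: μ₁ ≠ μ₂
s₁²/n₁ = 9.92²/24 = 4.1003,  s₂²/n₂ = 8.24²/38 = 1.7868
SE = √(s₁²/n₁ + s₂²/n₂) = √(4.1003 + 1.7868) = 2.4263
df (Welch-Satterthwaite) = (s₁²/n₁ + s₂²/n₂)² / [(s₁²/n₁)²/(n₁-1) + (s₂²/n₂)²/(n₂-1)] ≈ 42.41
t = (x̄₁ - x̄₂) / SE = (58.36 - 63.75) / 2.4263 = -5.39 / 2.4263 = -2.221
p-value = 0.0317

Since p-value < α = 0.05, we reject H₀.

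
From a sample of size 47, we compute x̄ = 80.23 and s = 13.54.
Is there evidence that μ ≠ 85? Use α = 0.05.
One-sample t-test:
H₀: μ = 85
H₁: μ ≠ 85
df = n - 1 = 46
t = (x̄ - μ₀) / (s/√n) = (80.23 - 85) / (13.54/√47) = -2.415
p-value = 0.0198

Since p-value < α = 0.05, we reject H₀.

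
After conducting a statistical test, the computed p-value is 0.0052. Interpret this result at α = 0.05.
Since p = 0.0052 < α = 0.05, reject H₀.
There is sufficient evidence to reject the null hypothesis; the result is statistically significant at the 0.05 level.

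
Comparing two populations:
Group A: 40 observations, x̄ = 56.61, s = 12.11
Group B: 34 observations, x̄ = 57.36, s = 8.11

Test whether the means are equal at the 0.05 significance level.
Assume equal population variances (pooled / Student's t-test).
Student's two-sample t-test (equal variances):
H₀: μ₁ = μ₂
H₁: μ₁ ≠ μ₂
df = n₁ + n₂ - 2 = 72
Pooled variance s_p² = [(n₁-1)s₁² + (n₂-1)s₂²] / (n₁ + n₂ - 2) = [(39)(12.11²) + (33)(8.11²)] / 72 = 109.5821
SE = √(s_p²(1/n₁ + 1/n₂)) = √(109.5821 × (1/40 + 1/34)) = 2.4418
t = (x̄₁ - x̄₂) / SE = (56.61 - 57.36) / 2.4418 = -0.75 / 2.4418 = -0.307
p-value = 0.7596

Since p-value > α = 0.05, we fail to reject H₀.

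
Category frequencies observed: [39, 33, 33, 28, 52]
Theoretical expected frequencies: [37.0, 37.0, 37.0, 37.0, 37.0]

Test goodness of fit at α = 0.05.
Chi-square goodness of fit test:
H₀: observed counts match expected distribution
H₁: observed counts differ from expected distribution
df = k - 1 = 4
χ² = Σ(O - E)²/E
   = (39 - 37.0)²/37.0 + (33 - 37.0)²/37.0 + (33 - 37.0)²/37.0 + (28 - 37.0)²/37.0 + (52 - 37.0)²/37.0
   = 0.108 + 0.432 + 0.432 + 2.189 + 6.081
   = 9.24
p-value = 0.0553

Since p-value > α = 0.05, we fail to reject H₀.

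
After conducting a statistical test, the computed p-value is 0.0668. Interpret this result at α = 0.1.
Since p = 0.0668 < α = 0.1, reject H₀.
There is sufficient evidence to reject the null hypothesis; the result is statistically significant at the 0.1 level.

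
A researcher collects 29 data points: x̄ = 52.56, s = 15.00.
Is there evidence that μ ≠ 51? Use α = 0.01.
One-sample t-test:
H₀: μ = 51
H₁: μ ≠ 51
df = n - 1 = 28
t = (x̄ - μ₀) / (s/√n) = (52.56 - 51) / (15.00/√29) = 0.560
p-value = 0.5799

Since p-value > α = 0.01, we fail to reject H₀.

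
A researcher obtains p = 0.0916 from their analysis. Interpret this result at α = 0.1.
Since p = 0.0916 < α = 0.1, reject H₀.
There is sufficient evidence to reject the null hypothesis; the result is statistically significant at the 0.1 level.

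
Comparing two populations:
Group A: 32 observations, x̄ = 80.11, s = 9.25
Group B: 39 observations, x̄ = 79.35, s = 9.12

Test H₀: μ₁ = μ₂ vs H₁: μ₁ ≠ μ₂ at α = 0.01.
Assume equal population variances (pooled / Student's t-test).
Student's two-sample t-test (equal variances):
H₀: μ₁ = μ₂
H₁: μ₁ ≠ μ₂
df = n₁ + n₂ - 2 = 69
Pooled variance s_p² = [(n₁-1)s₁² + (n₂-1)s₂²] / (n₁ + n₂ - 2) = [(31)(9.25²) + (38)(9.12²)] / 69 = 84.2473
SE = √(s_p²(1/n₁ + 1/n₂)) = √(84.2473 × (1/32 + 1/39)) = 2.1893
t = (x̄₁ - x̄₂) / SE = (80.11 - 79.35) / 2.1893 = 0.76 / 2.1893 = 0.347
p-value = 0.7295

Since p-value > α = 0.01, we fail to reject H₀.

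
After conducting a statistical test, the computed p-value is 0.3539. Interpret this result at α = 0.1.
Since p = 0.3539 > α = 0.1, fail to reject H₀.
There is insufficient evidence to reject the null hypothesis; the result is not statistically significant at the 0.1 level.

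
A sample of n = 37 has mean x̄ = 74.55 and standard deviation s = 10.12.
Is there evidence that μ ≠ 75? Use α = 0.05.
One-sample t-test:
H₀: μ = 75
H₁: μ ≠ 75
df = n - 1 = 36
t = (x̄ - μ₀) / (s/√n) = (74.55 - 75) / (10.12/√37) = -0.270
p-value = 0.7883

Since p-value > α = 0.05, we fail to reject H₀.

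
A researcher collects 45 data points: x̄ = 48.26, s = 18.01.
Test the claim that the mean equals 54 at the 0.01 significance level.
One-sample t-test:
H₀: μ = 54
H₁: μ ≠ 54
df = n - 1 = 44
t = (x̄ - μ₀) / (s/√n) = (48.26 - 54) / (18.01/√45) = -2.138
p-value = 0.0381

Since p-value > α = 0.01, we fail to reject H₀.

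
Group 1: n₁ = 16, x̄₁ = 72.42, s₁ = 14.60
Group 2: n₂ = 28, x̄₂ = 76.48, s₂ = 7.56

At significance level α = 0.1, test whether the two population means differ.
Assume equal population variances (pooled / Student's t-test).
Student's two-sample t-test (equal variances):
H₀: μ₁ = μ₂
H₁: μ₁ ≠ μ₂
df = n₁ + n₂ - 2 = 42
Pooled variance s_p² = [(n₁-1)s₁² + (n₂-1)s₂²] / (n₁ + n₂ - 2) = [(15)(14.60²) + (27)(7.56²)] / 42 = 112.8702
SE = √(s_p²(1/n₁ + 1/n₂)) = √(112.8702 × (1/16 + 1/28)) = 3.3295
t = (x̄₁ - x̄₂) / SE = (72.42 - 76.48) / 3.3295 = -4.06 / 3.3295 = -1.219
p-value = 0.2295

Since p-value > α = 0.1, we fail to reject H₀.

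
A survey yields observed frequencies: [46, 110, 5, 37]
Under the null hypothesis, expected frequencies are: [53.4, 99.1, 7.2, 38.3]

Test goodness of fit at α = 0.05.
Chi-square goodness of fit test:
H₀: observed counts match expected distribution
H₁: observed counts differ from expected distribution
df = k - 1 = 3
χ² = Σ(O - E)²/E
   = (46 - 53.4)²/53.4 + (110 - 99.1)²/99.1 + (5 - 7.2)²/7.2 + (37 - 38.3)²/38.3
   = 1.025 + 1.199 + 0.672 + 0.044
   = 2.94
p-value = 0.4009

Since p-value > α = 0.05, we fail to reject H₀.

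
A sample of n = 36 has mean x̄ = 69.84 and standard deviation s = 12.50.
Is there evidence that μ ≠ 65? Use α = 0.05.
One-sample t-test:
H₀: μ = 65
H₁: μ ≠ 65
df = n - 1 = 35
t = (x̄ - μ₀) / (s/√n) = (69.84 - 65) / (12.50/√36) = 2.323
p-value = 0.0261

Since p-value < α = 0.05, we reject H₀.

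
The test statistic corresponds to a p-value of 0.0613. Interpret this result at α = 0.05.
Since p = 0.0613 > α = 0.05, fail to reject H₀.
There is insufficient evidence to reject the null hypothesis; the result is not statistically significant at the 0.05 level.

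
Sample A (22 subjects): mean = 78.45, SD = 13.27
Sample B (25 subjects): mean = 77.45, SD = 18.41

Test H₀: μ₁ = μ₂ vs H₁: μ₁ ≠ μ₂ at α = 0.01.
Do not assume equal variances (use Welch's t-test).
Welch's two-sample t-test:
H₀: μ₁ = μ₂
H₁: μ₁ ≠ μ₂
s₁²/n₁ = 13.27²/22 = 8.0042,  s₂²/n₂ = 18.41²/25 = 13.5571
SE = √(s₁²/n₁ + s₂²/n₂) = √(8.0042 + 13.5571) = 4.6434
df (Welch-Satterthwaite) = (s₁²/n₁ + s₂²/n₂)² / [(s₁²/n₁)²/(n₁-1) + (s₂²/n₂)²/(n₂-1)] ≈ 43.41
t = (x̄₁ - x̄₂) / SE = (78.45 - 77.45) / 4.6434 = 1.00 / 4.6434 = 0.215
p-value = 0.8305

Since p-value > α = 0.01, we fail to reject H₀.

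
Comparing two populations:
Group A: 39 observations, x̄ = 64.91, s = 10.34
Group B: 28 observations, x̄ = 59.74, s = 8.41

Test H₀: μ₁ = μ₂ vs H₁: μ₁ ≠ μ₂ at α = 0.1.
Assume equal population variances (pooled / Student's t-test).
Student's two-sample t-test (equal variances):
H₀: μ₁ = μ₂
H₁: μ₁ ≠ μ₂
df = n₁ + n₂ - 2 = 65
Pooled variance s_p² = [(n₁-1)s₁² + (n₂-1)s₂²] / (n₁ + n₂ - 2) = [(38)(10.34²) + (27)(8.41²)] / 65 = 91.8839
SE = √(s_p²(1/n₁ + 1/n₂)) = √(91.8839 × (1/39 + 1/28)) = 2.3744
t = (x̄₁ - x̄₂) / SE = (64.91 - 59.74) / 2.3744 = 5.17 / 2.3744 = 2.177
p-value = 0.0331

Since p-value < α = 0.1, we reject H₀.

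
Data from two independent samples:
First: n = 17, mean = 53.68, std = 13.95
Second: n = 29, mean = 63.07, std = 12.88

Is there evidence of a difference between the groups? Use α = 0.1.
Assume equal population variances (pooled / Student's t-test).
Student's two-sample t-test (equal variances):
H₀: μ₁ = μ₂
H₁: μ₁ ≠ μ₂
df = n₁ + n₂ - 2 = 44
Pooled variance s_p² = [(n₁-1)s₁² + (n₂-1)s₂²] / (n₁ + n₂ - 2) = [(16)(13.95²) + (28)(12.88²)] / 44 = 176.3337
SE = √(s_p²(1/n₁ + 1/n₂)) = √(176.3337 × (1/17 + 1/29)) = 4.0562
t = (x̄₁ - x̄₂) / SE = (53.68 - 63.07) / 4.0562 = -9.39 / 4.0562 = -2.315
p-value = 0.0253

Since p-value < α = 0.1, we reject H₀.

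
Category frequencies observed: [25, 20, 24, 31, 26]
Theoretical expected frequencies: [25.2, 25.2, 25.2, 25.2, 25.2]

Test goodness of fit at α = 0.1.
Chi-square goodness of fit test:
H₀: observed counts match expected distribution
H₁: observed counts differ from expected distribution
df = k - 1 = 4
χ² = Σ(O - E)²/E
   = (25 - 25.2)²/25.2 + (20 - 25.2)²/25.2 + (24 - 25.2)²/25.2 + (31 - 25.2)²/25.2 + (26 - 25.2)²/25.2
   = 0.002 + 1.073 + 0.057 + 1.335 + 0.025
   = 2.49
p-value = 0.6461

Since p-value > α = 0.1, we fail to reject H₀.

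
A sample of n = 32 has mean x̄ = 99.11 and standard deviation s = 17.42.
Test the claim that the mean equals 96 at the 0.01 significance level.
One-sample t-test:
H₀: μ = 96
H₁: μ ≠ 96
df = n - 1 = 31
t = (x̄ - μ₀) / (s/√n) = (99.11 - 96) / (17.42/√32) = 1.010
p-value = 0.3204

Since p-value > α = 0.01, we fail to reject H₀.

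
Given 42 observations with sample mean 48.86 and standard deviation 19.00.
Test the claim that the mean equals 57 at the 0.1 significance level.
One-sample t-test:
H₀: μ = 57
H₁: μ ≠ 57
df = n - 1 = 41
t = (x̄ - μ₀) / (s/√n) = (48.86 - 57) / (19.00/√42) = -2.776
p-value = 0.0082

Since p-value < α = 0.1, we reject H₀.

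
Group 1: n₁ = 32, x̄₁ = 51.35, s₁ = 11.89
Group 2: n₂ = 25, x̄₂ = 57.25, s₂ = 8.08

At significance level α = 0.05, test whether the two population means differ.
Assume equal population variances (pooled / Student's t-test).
Student's two-sample t-test (equal variances):
H₀: μ₁ = μ₂
H₁: μ₁ ≠ μ₂
df = n₁ + n₂ - 2 = 55
Pooled variance s_p² = [(n₁-1)s₁² + (n₂-1)s₂²] / (n₁ + n₂ - 2) = [(31)(11.89²) + (24)(8.08²)] / 55 = 108.1711
SE = √(s_p²(1/n₁ + 1/n₂)) = √(108.1711 × (1/32 + 1/25)) = 2.7762
t = (x̄₁ - x̄₂) / SE = (51.35 - 57.25) / 2.7762 = -5.90 / 2.7762 = -2.125
p-value = 0.0381

Since p-value < α = 0.05, we reject H₀.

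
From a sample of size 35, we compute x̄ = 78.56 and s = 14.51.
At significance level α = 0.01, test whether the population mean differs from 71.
One-sample t-test:
H₀: μ = 71
H₁: μ ≠ 71
df = n - 1 = 34
t = (x̄ - μ₀) / (s/√n) = (78.56 - 71) / (14.51/√35) = 3.082
p-value = 0.0041

Since p-value < α = 0.01, we reject H₀.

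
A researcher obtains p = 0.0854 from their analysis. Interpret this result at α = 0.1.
Since p = 0.0854 < α = 0.1, reject H₀.
There is sufficient evidence to reject the null hypothesis; the result is statistically significant at the 0.1 level.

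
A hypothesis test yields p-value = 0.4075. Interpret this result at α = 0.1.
Since p = 0.4075 > α = 0.1, fail to reject H₀.
There is insufficient evidence to reject the null hypothesis; the result is not statistically significant at the 0.1 level.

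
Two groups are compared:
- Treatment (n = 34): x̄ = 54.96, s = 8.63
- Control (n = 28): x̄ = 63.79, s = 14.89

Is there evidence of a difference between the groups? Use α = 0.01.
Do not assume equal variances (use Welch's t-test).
Welch's two-sample t-test:
H₀: μ₁ = μ₂
H₁: μ₁ ≠ μ₂
s₁²/n₁ = 8.63²/34 = 2.1905,  s₂²/n₂ = 14.89²/28 = 7.9183
SE = √(s₁²/n₁ + s₂²/n₂) = √(2.1905 + 7.9183) = 3.1794
df (Welch-Satterthwaite) = (s₁²/n₁ + s₂²/n₂)² / [(s₁²/n₁)²/(n₁-1) + (s₂²/n₂)²/(n₂-1)] ≈ 41.41
t = (x̄₁ - x̄₂) / SE = (54.96 - 63.79) / 3.1794 = -8.83 / 3.1794 = -2.777
p-value = 0.0082

Since p-value < α = 0.01, we reject H₀.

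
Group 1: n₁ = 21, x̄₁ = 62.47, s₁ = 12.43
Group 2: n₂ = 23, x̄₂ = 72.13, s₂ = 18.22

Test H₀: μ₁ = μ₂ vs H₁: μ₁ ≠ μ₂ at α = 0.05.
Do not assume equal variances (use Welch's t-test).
Welch's two-sample t-test:
H₀: μ₁ = μ₂
H₁: μ₁ ≠ μ₂
s₁²/n₁ = 12.43²/21 = 7.3574,  s₂²/n₂ = 18.22²/23 = 14.4334
SE = √(s₁²/n₁ + s₂²/n₂) = √(7.3574 + 14.4334) = 4.6681
df (Welch-Satterthwaite) = (s₁²/n₁ + s₂²/n₂)² / [(s₁²/n₁)²/(n₁-1) + (s₂²/n₂)²/(n₂-1)] ≈ 39.00
t = (x̄₁ - x̄₂) / SE = (62.47 - 72.13) / 4.6681 = -9.66 / 4.6681 = -2.069
p-value = 0.0452

Since p-value < α = 0.05, we reject H₀.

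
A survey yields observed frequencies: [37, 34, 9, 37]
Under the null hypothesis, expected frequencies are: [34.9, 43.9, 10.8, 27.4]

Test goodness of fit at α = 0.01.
Chi-square goodness of fit test:
H₀: observed counts match expected distribution
H₁: observed counts differ from expected distribution
df = k - 1 = 3
χ² = Σ(O - E)²/E
   = (37 - 34.9)²/34.9 + (34 - 43.9)²/43.9 + (9 - 10.8)²/10.8 + (37 - 27.4)²/27.4
   = 0.126 + 2.233 + 0.300 + 3.364
   = 6.02
p-value = 0.1105

Since p-value > α = 0.01, we fail to reject H₀.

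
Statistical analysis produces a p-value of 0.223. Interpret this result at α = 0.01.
Since p = 0.223 > α = 0.01, fail to reject H₀.
There is insufficient evidence to reject the null hypothesis; the result is not statistically significant at the 0.01 level.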